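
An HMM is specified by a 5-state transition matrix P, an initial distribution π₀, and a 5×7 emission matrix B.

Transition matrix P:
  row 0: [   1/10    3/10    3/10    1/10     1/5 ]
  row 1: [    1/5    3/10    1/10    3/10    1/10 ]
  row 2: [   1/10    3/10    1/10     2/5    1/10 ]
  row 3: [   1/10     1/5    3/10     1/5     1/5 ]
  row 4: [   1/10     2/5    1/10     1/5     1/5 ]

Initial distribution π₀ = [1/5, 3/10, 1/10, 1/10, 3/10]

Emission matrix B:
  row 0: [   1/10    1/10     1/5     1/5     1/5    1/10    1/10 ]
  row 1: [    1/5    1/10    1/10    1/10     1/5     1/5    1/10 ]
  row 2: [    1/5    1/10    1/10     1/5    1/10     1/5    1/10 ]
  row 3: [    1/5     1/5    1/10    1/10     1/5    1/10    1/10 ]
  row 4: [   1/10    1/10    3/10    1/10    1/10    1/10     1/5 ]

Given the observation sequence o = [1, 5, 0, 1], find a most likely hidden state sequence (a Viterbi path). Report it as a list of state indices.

t=0: δ = [2.000e-02, 3.000e-02, 1.000e-02, 2.000e-02, 3.000e-02]  (obs o_0=1)
t=1: δ = [6.000e-04, 2.400e-03, 1.200e-03, 9.000e-04, 6.000e-04]  ψ = [1, 4, 0, 1, 4]  (obs o_1=5)
t=2: δ = [4.800e-05, 1.440e-04, 5.400e-05, 1.440e-04, 2.400e-05]  ψ = [1, 1, 3, 1, 1]  (obs o_2=0)
t=3: δ = [2.880e-06, 4.320e-06, 4.320e-06, 8.640e-06, 2.880e-06]  ψ = [1, 1, 3, 1, 3]  (obs o_3=1)
backtrack: best end state = 3; path = [4, 1, 1, 3]

path = [4, 1, 1, 3]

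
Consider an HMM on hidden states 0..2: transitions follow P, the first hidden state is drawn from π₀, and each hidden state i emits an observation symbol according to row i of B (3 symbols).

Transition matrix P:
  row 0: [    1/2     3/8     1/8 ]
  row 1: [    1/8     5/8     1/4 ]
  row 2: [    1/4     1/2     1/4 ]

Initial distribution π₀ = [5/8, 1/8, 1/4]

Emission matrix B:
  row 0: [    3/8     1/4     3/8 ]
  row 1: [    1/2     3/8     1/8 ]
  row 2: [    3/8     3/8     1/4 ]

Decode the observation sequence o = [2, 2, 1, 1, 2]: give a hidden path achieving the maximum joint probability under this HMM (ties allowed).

t=0: δ = [2.344e-01, 1.562e-02, 6.250e-02]  (obs o_0=2)
t=1: δ = [4.395e-02, 1.099e-02, 7.324e-03]  ψ = [0, 0, 0]  (obs o_1=2)
t=2: δ = [5.493e-03, 6.180e-03, 2.060e-03]  ψ = [0, 0, 0]  (obs o_2=1)
t=3: δ = [6.866e-04, 1.448e-03, 5.794e-04]  ψ = [0, 1, 1]  (obs o_3=1)
t=4: δ = [1.287e-04, 1.132e-04, 9.052e-05]  ψ = [0, 1, 1]  (obs o_4=2)
backtrack: best end state = 0; path = [0, 0, 0, 0, 0]

path = [0, 0, 0, 0, 0]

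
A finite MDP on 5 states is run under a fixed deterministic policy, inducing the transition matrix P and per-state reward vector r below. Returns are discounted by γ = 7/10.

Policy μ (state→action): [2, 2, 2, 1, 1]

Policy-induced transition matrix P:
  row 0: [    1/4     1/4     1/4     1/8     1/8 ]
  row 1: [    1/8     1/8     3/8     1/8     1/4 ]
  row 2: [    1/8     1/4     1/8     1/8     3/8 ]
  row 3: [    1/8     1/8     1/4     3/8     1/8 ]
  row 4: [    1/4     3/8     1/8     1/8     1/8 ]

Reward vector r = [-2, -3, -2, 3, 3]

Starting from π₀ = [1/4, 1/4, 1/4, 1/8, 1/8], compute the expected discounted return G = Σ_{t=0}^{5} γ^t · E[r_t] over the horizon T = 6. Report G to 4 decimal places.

G = -1.6770

t=0: π = [0.2500, 0.2500, 0.2500, 0.1250, 0.1250], E[r] = -1.0000, γ^t·E[r] = -1.000000, running G = -1.000000
t=1: π = [0.1719, 0.2188, 0.2344, 0.1563, 0.2188], E[r] = -0.3438, γ^t·E[r] = -0.240625, running G = -1.240625
t=2: π = [0.1738, 0.2305, 0.2207, 0.1641, 0.2109], E[r] = -0.3555, γ^t·E[r] = -0.174180, running G = -1.414805
t=3: π = [0.1731, 0.2271, 0.2249, 0.1660, 0.2090], E[r] = -0.3521, γ^t·E[r] = -0.120753, running G = -1.535558
t=4: π = [0.1728, 0.2270, 0.2242, 0.1665, 0.2096], E[r] = -0.3465, γ^t·E[r] = -0.083194, running G = -1.618752
t=5: π = [0.1728, 0.2270, 0.2242, 0.1666, 0.2094], E[r] = -0.3468, γ^t·E[r] = -0.058291, running G = -1.677043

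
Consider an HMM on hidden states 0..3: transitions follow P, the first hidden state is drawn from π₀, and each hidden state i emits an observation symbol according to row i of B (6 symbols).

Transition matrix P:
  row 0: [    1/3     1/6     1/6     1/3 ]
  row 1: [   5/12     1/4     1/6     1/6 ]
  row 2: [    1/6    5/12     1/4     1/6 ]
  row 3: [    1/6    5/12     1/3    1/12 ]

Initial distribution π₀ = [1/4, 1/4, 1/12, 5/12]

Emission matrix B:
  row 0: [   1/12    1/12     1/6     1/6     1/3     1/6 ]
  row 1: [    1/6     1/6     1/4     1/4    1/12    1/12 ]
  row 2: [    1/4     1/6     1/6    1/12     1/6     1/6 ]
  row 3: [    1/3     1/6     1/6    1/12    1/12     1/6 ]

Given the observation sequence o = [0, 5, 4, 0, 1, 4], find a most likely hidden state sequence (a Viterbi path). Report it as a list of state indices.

path = [3, 1, 0, 3, 1, 0]

t=0: δ = [2.083e-02, 4.167e-02, 2.083e-02, 1.389e-01]  (obs o_0=0)
t=1: δ = [3.858e-03, 4.823e-03, 7.716e-03, 1.929e-03]  ψ = [3, 3, 3, 3]  (obs o_1=5)
t=2: δ = [6.698e-04, 2.679e-04, 3.215e-04, 1.072e-04]  ψ = [1, 2, 2, 0]  (obs o_2=4)
t=3: δ = [1.861e-05, 2.233e-05, 2.791e-05, 7.442e-05]  ψ = [0, 2, 0, 0]  (obs o_3=0)
t=4: δ = [1.034e-06, 5.168e-06, 4.135e-06, 1.034e-06]  ψ = [3, 3, 3, 0]  (obs o_4=1)
t=5: δ = [7.178e-07, 1.436e-07, 1.723e-07, 7.178e-08]  ψ = [1, 2, 2, 1]  (obs o_5=4)
backtrack: best end state = 0; path = [3, 1, 0, 3, 1, 0]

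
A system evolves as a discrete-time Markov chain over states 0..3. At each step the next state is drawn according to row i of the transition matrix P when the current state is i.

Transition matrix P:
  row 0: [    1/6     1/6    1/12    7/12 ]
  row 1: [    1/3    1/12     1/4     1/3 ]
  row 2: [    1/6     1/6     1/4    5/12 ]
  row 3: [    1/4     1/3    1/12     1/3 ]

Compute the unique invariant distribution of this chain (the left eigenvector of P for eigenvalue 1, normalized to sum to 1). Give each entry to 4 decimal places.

Balance equations π_j = Σ_i π_i·P[i][j]:
  π_0 = 1/6·π_0 + 1/3·π_1 + 1/6·π_2 + 1/4·π_3
  π_1 = 1/6·π_0 + 1/12·π_1 + 1/6·π_2 + 1/3·π_3
  π_2 = 1/12·π_0 + 1/4·π_1 + 1/4·π_2 + 1/12·π_3
  normalize: π_0 + π_1 + π_2 + π_3 = 1
Solving the linear system gives exactly π = [477/2018, 218/1009, 289/2018, 408/1009].

π = [0.2364, 0.2161, 0.1432, 0.4044]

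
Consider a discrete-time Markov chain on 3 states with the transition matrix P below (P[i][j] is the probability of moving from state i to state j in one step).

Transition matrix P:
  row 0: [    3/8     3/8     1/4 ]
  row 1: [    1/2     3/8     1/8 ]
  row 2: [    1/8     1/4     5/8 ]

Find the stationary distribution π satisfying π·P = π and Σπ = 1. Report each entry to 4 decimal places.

π = [0.3333, 0.3333, 0.3333]

Balance equations π_j = Σ_i π_i·P[i][j]:
  π_0 = 3/8·π_0 + 1/2·π_1 + 1/8·π_2
  π_1 = 3/8·π_0 + 3/8·π_1 + 1/4·π_2
  normalize: π_0 + π_1 + π_2 = 1
Solving the linear system gives exactly π = [1/3, 1/3, 1/3].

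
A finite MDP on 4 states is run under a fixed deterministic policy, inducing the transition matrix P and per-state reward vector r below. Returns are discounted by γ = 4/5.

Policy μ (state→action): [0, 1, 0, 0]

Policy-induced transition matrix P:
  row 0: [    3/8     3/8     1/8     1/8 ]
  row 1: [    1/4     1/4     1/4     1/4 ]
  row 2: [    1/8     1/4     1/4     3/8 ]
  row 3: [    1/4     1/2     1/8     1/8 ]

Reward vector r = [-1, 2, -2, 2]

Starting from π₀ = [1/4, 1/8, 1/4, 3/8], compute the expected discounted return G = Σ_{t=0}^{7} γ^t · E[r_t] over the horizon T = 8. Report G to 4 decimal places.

G = 1.7807

t=0: π = [0.2500, 0.1250, 0.2500, 0.3750], E[r] = 0.2500, γ^t·E[r] = 0.250000, running G = 0.250000
t=1: π = [0.2500, 0.3750, 0.1719, 0.2031], E[r] = 0.5625, γ^t·E[r] = 0.450000, running G = 0.700000
t=2: π = [0.2598, 0.3320, 0.1934, 0.2148], E[r] = 0.4473, γ^t·E[r] = 0.286250, running G = 0.986250
t=3: π = [0.2583, 0.3362, 0.1907, 0.2148], E[r] = 0.4624, γ^t·E[r] = 0.236750, running G = 1.223000
t=4: π = [0.2585, 0.3360, 0.1909, 0.2147], E[r] = 0.4612, γ^t·E[r] = 0.188913, running G = 1.411913
t=5: π = [0.2584, 0.3360, 0.1909, 0.2147], E[r] = 0.4612, γ^t·E[r] = 0.151134, running G = 1.563046
t=6: π = [0.2584, 0.3360, 0.1909, 0.2147], E[r] = 0.4612, γ^t·E[r] = 0.120910, running G = 1.683956
t=7: π = [0.2584, 0.3360, 0.1909, 0.2147], E[r] = 0.4612, γ^t·E[r] = 0.096727, running G = 1.780684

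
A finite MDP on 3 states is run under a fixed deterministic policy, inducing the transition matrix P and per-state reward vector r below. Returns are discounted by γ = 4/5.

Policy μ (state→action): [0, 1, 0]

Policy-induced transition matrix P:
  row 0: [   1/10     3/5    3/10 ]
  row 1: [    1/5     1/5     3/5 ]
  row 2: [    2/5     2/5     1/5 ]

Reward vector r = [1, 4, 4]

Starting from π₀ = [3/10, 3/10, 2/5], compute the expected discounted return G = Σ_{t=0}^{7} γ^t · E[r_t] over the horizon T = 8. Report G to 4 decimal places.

t=0: π = [0.3000, 0.3000, 0.4000], E[r] = 3.1000, γ^t·E[r] = 3.100000, running G = 3.100000
t=1: π = [0.2500, 0.4000, 0.3500], E[r] = 3.2500, γ^t·E[r] = 2.600000, running G = 5.700000
t=2: π = [0.2450, 0.3700, 0.3850], E[r] = 3.2650, γ^t·E[r] = 2.089600, running G = 7.789600
t=3: π = [0.2525, 0.3750, 0.3725], E[r] = 3.2425, γ^t·E[r] = 1.660160, running G = 9.449760
t=4: π = [0.2493, 0.3755, 0.3753], E[r] = 3.2523, γ^t·E[r] = 1.332122, running G = 10.781882
t=5: π = [0.2501, 0.3748, 0.3751], E[r] = 3.2496, γ^t·E[r] = 1.064837, running G = 11.846719
t=6: π = [0.2500, 0.3751, 0.3749], E[r] = 3.2500, γ^t·E[r] = 0.851958, running G = 12.698677
t=7: π = [0.2500, 0.3750, 0.3750], E[r] = 3.2501, γ^t·E[r] = 0.681586, running G = 13.380263

G = 13.3803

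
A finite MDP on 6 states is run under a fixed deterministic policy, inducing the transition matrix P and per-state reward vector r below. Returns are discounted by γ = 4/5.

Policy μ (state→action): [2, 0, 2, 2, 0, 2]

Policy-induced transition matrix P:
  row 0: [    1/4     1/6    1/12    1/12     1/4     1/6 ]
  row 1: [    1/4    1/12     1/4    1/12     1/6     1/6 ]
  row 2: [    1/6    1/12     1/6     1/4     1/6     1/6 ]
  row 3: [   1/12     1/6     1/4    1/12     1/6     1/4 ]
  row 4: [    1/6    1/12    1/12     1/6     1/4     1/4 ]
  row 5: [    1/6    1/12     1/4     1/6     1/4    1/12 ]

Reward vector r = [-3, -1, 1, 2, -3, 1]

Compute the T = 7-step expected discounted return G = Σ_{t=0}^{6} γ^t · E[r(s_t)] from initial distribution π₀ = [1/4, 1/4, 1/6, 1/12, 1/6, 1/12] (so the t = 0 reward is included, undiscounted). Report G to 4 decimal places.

t=0: π = [0.2500, 0.2500, 0.1667, 0.0833, 0.1667, 0.0833], E[r] = -1.0833, γ^t·E[r] = -1.083333, running G = -1.083333
t=1: π = [0.2014, 0.1111, 0.1667, 0.1319, 0.2083, 0.1806], E[r] = -0.7292, γ^t·E[r] = -0.583333, running G = -1.666667
t=2: π = [0.1817, 0.1111, 0.1678, 0.1435, 0.2159, 0.1800], E[r] = -0.6690, γ^t·E[r] = -0.428148, running G = -2.094815
t=3: π = [0.1791, 0.1104, 0.1698, 0.1443, 0.2148, 0.1816], E[r] = -0.6522, γ^t·E[r] = -0.333926, running G = -2.428741
t=4: π = [0.1788, 0.1103, 0.1702, 0.1447, 0.2146, 0.1815], E[r] = -0.6495, γ^t·E[r] = -0.266035, running G = -2.694775
t=5: π = [0.1787, 0.1103, 0.1703, 0.1447, 0.2146, 0.1815], E[r] = -0.6489, γ^t·E[r] = -0.212647, running G = -2.907422
t=6: π = [0.1787, 0.1103, 0.1703, 0.1447, 0.2146, 0.1815], E[r] = -0.6489, γ^t·E[r] = -0.170096, running G = -3.077519

G = -3.0775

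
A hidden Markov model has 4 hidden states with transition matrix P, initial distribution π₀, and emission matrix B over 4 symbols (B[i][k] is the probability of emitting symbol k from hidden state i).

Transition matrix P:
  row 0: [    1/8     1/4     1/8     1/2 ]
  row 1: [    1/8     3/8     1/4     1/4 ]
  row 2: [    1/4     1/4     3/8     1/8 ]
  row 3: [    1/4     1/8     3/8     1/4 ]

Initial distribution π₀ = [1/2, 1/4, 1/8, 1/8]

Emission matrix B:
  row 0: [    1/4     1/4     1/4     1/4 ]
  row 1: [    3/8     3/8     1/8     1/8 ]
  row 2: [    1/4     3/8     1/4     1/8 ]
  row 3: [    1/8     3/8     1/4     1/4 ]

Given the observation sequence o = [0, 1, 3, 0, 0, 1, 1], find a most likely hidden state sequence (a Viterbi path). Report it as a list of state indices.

t=0: δ = [1.250e-01, 9.375e-02, 3.125e-02, 1.562e-02]  (obs o_0=0)
t=1: δ = [3.906e-03, 1.318e-02, 8.789e-03, 2.344e-02]  ψ = [0, 1, 1, 0]  (obs o_1=1)
t=2: δ = [1.465e-03, 6.180e-04, 1.099e-03, 1.465e-03]  ψ = [3, 1, 3, 3]  (obs o_2=3)
t=3: δ = [9.155e-05, 1.373e-04, 1.373e-04, 9.155e-05]  ψ = [3, 0, 3, 0]  (obs o_3=0)
t=4: δ = [8.583e-06, 1.931e-05, 1.287e-05, 5.722e-06]  ψ = [2, 1, 2, 0]  (obs o_4=0)
t=5: δ = [8.047e-07, 2.716e-06, 1.810e-06, 1.810e-06]  ψ = [2, 1, 1, 1]  (obs o_5=1)
t=6: δ = [1.132e-07, 3.819e-07, 2.546e-07, 2.546e-07]  ψ = [2, 1, 1, 1]  (obs o_6=1)
backtrack: best end state = 1; path = [0, 3, 0, 1, 1, 1, 1]

path = [0, 3, 0, 1, 1, 1, 1]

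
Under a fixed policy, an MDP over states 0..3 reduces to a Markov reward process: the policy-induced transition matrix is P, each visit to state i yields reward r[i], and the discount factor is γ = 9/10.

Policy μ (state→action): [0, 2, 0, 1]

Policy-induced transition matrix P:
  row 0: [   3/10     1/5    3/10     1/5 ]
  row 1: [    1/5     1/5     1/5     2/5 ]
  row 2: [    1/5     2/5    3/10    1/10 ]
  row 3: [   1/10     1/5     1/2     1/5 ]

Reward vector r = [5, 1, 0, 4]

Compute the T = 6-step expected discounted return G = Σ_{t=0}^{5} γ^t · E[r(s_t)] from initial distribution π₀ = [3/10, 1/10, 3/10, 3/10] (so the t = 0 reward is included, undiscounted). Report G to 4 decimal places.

G = 10.5793

t=0: π = [0.3000, 0.1000, 0.3000, 0.3000], E[r] = 2.8000, γ^t·E[r] = 2.800000, running G = 2.800000
t=1: π = [0.2000, 0.2600, 0.3500, 0.1900], E[r] = 2.0200, γ^t·E[r] = 1.818000, running G = 4.618000
t=2: π = [0.2010, 0.2700, 0.3120, 0.2170], E[r] = 2.1430, γ^t·E[r] = 1.735830, running G = 6.353830
t=3: π = [0.1984, 0.2624, 0.3164, 0.2228], E[r] = 2.1456, γ^t·E[r] = 1.564142, running G = 7.917972
t=4: π = [0.1976, 0.2633, 0.3183, 0.2208], E[r] = 2.1344, γ^t·E[r] = 1.400406, running G = 9.318378
t=5: π = [0.1977, 0.2637, 0.3178, 0.2208], E[r] = 2.1353, γ^t·E[r] = 1.260885, running G = 10.579264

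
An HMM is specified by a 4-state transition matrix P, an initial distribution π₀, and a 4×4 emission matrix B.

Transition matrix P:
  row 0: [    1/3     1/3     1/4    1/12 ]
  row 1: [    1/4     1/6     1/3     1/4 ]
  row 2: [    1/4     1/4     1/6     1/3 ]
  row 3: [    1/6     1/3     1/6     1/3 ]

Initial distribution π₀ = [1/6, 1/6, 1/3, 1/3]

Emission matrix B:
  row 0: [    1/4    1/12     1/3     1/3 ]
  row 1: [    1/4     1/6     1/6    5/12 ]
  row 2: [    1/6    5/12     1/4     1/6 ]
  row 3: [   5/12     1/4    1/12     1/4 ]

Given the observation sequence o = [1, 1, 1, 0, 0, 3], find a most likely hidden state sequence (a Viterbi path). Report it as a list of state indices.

t=0: δ = [1.389e-02, 2.778e-02, 1.389e-01, 8.333e-02]  (obs o_0=1)
t=1: δ = [2.894e-03, 5.787e-03, 9.645e-03, 1.157e-02]  ψ = [2, 2, 2, 2]  (obs o_1=1)
t=2: δ = [2.009e-04, 6.430e-04, 8.038e-04, 9.645e-04]  ψ = [2, 3, 1, 3]  (obs o_2=1)
t=3: δ = [5.023e-05, 8.038e-05, 3.572e-05, 1.340e-04]  ψ = [2, 3, 1, 3]  (obs o_3=0)
t=4: δ = [5.582e-06, 1.116e-05, 4.465e-06, 1.861e-05]  ψ = [3, 3, 1, 3]  (obs o_4=0)
t=5: δ = [1.034e-06, 2.584e-06, 6.202e-07, 1.550e-06]  ψ = [3, 3, 1, 3]  (obs o_5=3)
backtrack: best end state = 1; path = [2, 3, 3, 3, 3, 1]

path = [2, 3, 3, 3, 3, 1]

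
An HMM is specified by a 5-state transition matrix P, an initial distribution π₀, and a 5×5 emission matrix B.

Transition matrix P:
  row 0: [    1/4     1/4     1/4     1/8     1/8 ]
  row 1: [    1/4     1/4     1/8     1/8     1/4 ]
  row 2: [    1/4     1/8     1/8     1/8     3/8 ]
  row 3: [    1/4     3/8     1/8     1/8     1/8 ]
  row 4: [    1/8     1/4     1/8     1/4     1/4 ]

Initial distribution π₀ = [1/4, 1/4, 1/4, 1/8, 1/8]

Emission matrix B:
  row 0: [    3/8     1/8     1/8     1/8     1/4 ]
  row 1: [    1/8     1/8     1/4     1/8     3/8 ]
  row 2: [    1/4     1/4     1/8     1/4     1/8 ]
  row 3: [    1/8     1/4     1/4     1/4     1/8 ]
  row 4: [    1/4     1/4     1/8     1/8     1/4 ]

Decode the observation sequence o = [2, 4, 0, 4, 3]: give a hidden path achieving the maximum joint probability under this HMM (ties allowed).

path = [1, 1, 0, 0, 2]

t=0: δ = [3.125e-02, 6.250e-02, 3.125e-02, 3.125e-02, 1.562e-02]  (obs o_0=2)
t=1: δ = [3.906e-03, 5.859e-03, 9.766e-04, 9.766e-04, 3.906e-03]  ψ = [1, 1, 0, 1, 1]  (obs o_1=4)
t=2: δ = [5.493e-04, 1.831e-04, 2.441e-04, 1.221e-04, 3.662e-04]  ψ = [1, 1, 0, 4, 1]  (obs o_2=0)
t=3: δ = [3.433e-05, 5.150e-05, 1.717e-05, 1.144e-05, 2.289e-05]  ψ = [0, 0, 0, 4, 2]  (obs o_3=4)
t=4: δ = [1.609e-06, 1.609e-06, 2.146e-06, 1.609e-06, 1.609e-06]  ψ = [1, 1, 0, 1, 1]  (obs o_4=3)
backtrack: best end state = 2; path = [1, 1, 0, 0, 2]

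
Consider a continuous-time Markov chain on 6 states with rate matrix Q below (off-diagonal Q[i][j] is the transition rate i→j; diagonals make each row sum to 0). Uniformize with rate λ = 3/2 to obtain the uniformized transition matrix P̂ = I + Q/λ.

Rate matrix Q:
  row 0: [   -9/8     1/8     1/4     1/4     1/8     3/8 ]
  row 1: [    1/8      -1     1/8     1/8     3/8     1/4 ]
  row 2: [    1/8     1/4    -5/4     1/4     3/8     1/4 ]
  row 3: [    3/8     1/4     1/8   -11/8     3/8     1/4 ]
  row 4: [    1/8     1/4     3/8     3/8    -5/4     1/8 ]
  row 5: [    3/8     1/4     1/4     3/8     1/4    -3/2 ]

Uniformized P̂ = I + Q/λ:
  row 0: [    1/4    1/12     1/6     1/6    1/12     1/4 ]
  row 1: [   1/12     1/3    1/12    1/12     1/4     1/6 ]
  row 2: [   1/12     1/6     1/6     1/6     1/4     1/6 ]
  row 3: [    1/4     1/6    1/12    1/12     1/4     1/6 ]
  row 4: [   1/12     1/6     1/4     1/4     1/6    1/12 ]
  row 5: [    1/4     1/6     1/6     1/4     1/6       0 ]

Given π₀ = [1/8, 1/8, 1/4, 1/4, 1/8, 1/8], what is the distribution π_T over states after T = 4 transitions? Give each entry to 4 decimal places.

t=0: π = [0.1250, 0.1250, 0.2500, 0.2500, 0.1250, 0.1250]
t=1: π = [0.1667, 0.1771, 0.1458, 0.1563, 0.2083, 0.1458]
t=2: π = [0.1615, 0.1823, 0.1563, 0.1684, 0.1927, 0.1389]
t=3: π = [0.1615, 0.1836, 0.1535, 0.1651, 0.1955, 0.1409]
t=4: π = [0.1612, 0.1838, 0.1539, 0.1656, 0.1951, 0.1403]

π = [0.1612, 0.1838, 0.1539, 0.1656, 0.1951, 0.1403]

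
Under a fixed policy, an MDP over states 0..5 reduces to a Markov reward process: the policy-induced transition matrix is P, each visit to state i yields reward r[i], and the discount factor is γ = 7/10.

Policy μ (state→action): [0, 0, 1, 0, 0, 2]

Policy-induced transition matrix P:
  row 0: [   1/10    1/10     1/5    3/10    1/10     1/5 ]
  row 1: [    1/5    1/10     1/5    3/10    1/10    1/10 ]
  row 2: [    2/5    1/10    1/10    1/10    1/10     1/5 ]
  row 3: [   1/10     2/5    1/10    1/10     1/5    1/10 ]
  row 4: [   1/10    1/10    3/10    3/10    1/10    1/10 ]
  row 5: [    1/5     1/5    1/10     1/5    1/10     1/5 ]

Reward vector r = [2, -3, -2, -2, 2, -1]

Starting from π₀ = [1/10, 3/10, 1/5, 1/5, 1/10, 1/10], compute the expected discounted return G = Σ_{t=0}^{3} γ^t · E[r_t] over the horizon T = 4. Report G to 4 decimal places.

G = -2.6118

t=0: π = [0.1000, 0.3000, 0.2000, 0.2000, 0.1000, 0.1000], E[r] = -1.4000, γ^t·E[r] = -1.400000, running G = -1.400000
t=1: π = [0.2000, 0.1700, 0.1600, 0.2100, 0.1200, 0.1400], E[r] = -0.7500, γ^t·E[r] = -0.525000, running G = -1.925000
t=2: π = [0.1790, 0.1770, 0.1610, 0.2120, 0.1210, 0.1500], E[r] = -0.8270, γ^t·E[r] = -0.405230, running G = -2.330230
t=3: π = [0.1810, 0.1786, 0.1598, 0.2104, 0.1212, 0.1490], E[r] = -0.8208, γ^t·E[r] = -0.281534, running G = -2.611764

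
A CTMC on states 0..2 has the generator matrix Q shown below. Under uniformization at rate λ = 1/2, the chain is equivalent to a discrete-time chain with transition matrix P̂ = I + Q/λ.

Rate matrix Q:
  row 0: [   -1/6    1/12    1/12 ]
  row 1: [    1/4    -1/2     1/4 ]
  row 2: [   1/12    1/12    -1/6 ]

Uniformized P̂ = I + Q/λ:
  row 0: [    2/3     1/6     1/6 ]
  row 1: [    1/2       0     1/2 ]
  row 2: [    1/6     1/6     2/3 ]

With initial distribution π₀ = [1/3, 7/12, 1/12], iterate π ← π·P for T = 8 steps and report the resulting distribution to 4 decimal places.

t=0: π = [0.3333, 0.5833, 0.0833]
t=1: π = [0.5278, 0.0694, 0.4028]
t=2: π = [0.4537, 0.1551, 0.3912]
t=3: π = [0.4452, 0.1408, 0.4140]
t=4: π = [0.4362, 0.1432, 0.4206]
t=5: π = [0.4325, 0.1428, 0.4247]
t=6: π = [0.4305, 0.1429, 0.4266]
t=7: π = [0.4295, 0.1429, 0.4276]
t=8: π = [0.4291, 0.1429, 0.4281]

π = [0.4291, 0.1429, 0.4281]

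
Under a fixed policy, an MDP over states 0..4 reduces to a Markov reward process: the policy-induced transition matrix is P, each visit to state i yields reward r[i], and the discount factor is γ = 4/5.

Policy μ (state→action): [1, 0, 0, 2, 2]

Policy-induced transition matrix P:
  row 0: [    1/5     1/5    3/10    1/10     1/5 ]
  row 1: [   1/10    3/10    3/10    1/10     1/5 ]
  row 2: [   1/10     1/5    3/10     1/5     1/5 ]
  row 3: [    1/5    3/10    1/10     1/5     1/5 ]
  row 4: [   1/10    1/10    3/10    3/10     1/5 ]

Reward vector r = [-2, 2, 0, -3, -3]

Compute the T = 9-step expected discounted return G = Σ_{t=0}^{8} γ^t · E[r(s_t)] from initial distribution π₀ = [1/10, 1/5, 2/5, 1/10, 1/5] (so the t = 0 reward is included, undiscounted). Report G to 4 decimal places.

G = -3.9659

t=0: π = [0.1000, 0.2000, 0.4000, 0.1000, 0.2000], E[r] = -0.7000, γ^t·E[r] = -0.700000, running G = -0.700000
t=1: π = [0.1200, 0.2100, 0.2800, 0.1900, 0.2000], E[r] = -0.9900, γ^t·E[r] = -0.792000, running G = -1.492000
t=2: π = [0.1310, 0.2200, 0.2620, 0.1870, 0.2000], E[r] = -0.9830, γ^t·E[r] = -0.629120, running G = -2.121120
t=3: π = [0.1318, 0.2207, 0.2626, 0.1849, 0.2000], E[r] = -0.9769, γ^t·E[r] = -0.500173, running G = -2.621293
t=4: π = [0.1317, 0.2206, 0.2630, 0.1848, 0.2000], E[r] = -0.9765, γ^t·E[r] = -0.399962, running G = -3.021255
t=5: π = [0.1316, 0.2205, 0.2631, 0.1848, 0.2000], E[r] = -0.9766, γ^t·E[r] = -0.319997, running G = -3.341252
t=6: π = [0.1316, 0.2205, 0.2630, 0.1848, 0.2000], E[r] = -0.9766, γ^t·E[r] = -0.256002, running G = -3.597254
t=7: π = [0.1316, 0.2205, 0.2630, 0.1848, 0.2000], E[r] = -0.9766, γ^t·E[r] = -0.204802, running G = -3.802056
t=8: π = [0.1316, 0.2205, 0.2630, 0.1848, 0.2000], E[r] = -0.9766, γ^t·E[r] = -0.163841, running G = -3.965897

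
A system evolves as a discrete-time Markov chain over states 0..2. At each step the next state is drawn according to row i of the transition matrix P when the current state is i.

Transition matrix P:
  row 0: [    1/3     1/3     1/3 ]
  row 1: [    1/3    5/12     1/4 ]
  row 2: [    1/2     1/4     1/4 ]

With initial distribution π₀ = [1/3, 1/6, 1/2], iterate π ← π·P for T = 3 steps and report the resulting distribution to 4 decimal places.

π = [0.3808, 0.3376, 0.2816]

t=0: π = [0.3333, 0.1667, 0.5000]
t=1: π = [0.4167, 0.3056, 0.2778]
t=2: π = [0.3796, 0.3356, 0.2847]
t=3: π = [0.3808, 0.3376, 0.2816]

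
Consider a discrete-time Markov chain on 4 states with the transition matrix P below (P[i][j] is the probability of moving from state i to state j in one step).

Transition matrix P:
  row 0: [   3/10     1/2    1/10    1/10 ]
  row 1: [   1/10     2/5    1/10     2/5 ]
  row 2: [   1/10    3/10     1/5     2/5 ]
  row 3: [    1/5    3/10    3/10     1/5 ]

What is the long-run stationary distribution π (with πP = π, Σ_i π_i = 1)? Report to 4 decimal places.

π = [0.1616, 0.3692, 0.1762, 0.2929]

Balance equations π_j = Σ_i π_i·P[i][j]:
  π_0 = 3/10·π_0 + 1/10·π_1 + 1/10·π_2 + 1/5·π_3
  π_1 = 1/2·π_0 + 2/5·π_1 + 3/10·π_2 + 3/10·π_3
  π_2 = 1/10·π_0 + 1/10·π_1 + 1/5·π_2 + 3/10·π_3
  normalize: π_0 + π_1 + π_2 + π_3 = 1
Solving the linear system gives exactly π = [16/99, 329/891, 157/891, 29/99].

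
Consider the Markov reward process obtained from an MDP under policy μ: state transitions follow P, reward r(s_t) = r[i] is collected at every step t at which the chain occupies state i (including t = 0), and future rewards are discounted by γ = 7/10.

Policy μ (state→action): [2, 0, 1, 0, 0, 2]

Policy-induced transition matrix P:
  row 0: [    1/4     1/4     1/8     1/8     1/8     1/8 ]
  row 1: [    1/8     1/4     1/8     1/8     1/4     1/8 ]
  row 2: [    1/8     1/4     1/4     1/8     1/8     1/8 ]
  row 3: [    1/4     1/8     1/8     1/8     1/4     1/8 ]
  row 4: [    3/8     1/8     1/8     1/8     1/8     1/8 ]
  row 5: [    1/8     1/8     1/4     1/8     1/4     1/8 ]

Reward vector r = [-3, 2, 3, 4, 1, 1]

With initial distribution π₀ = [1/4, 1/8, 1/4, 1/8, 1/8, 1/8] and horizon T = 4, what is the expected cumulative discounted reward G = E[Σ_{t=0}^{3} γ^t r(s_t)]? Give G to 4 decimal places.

t=0: π = [0.2500, 0.1250, 0.2500, 0.1250, 0.1250, 0.1250], E[r] = 1.0000, γ^t·E[r] = 1.000000, running G = 1.000000
t=1: π = [0.2031, 0.2031, 0.1719, 0.1250, 0.1719, 0.1250], E[r] = 1.1094, γ^t·E[r] = 0.776563, running G = 1.776563
t=2: π = [0.2090, 0.1973, 0.1621, 0.1250, 0.1816, 0.1250], E[r] = 1.0605, γ^t·E[r] = 0.519668, running G = 2.296230
t=3: π = [0.2122, 0.1960, 0.1609, 0.1250, 0.1809, 0.1250], E[r] = 1.0442, γ^t·E[r] = 0.358157, running G = 2.654387

G = 2.6544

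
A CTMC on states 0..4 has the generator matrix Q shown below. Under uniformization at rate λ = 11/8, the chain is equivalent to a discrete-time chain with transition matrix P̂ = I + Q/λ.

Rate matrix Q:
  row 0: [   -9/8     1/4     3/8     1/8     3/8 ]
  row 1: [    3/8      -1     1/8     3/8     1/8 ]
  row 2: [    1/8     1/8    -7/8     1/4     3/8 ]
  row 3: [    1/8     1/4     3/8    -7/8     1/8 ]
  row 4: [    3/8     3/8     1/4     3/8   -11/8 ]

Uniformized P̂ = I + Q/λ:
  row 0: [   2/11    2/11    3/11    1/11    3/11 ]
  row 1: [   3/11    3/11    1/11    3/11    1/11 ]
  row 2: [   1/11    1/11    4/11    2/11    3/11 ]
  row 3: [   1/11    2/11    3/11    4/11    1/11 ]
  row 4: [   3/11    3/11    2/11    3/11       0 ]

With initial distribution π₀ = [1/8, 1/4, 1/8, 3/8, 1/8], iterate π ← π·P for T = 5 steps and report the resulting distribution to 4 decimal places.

t=0: π = [0.1250, 0.2500, 0.1250, 0.3750, 0.1250]
t=1: π = [0.1705, 0.2045, 0.2273, 0.2727, 0.1250]
t=2: π = [0.1663, 0.1911, 0.2448, 0.2459, 0.1519]
t=3: π = [0.1684, 0.1907, 0.2464, 0.2426, 0.1519]
t=4: π = [0.1685, 0.1906, 0.2466, 0.2418, 0.1525]
t=5: π = [0.1686, 0.1906, 0.2466, 0.2416, 0.1525]

π = [0.1686, 0.1906, 0.2466, 0.2416, 0.1525]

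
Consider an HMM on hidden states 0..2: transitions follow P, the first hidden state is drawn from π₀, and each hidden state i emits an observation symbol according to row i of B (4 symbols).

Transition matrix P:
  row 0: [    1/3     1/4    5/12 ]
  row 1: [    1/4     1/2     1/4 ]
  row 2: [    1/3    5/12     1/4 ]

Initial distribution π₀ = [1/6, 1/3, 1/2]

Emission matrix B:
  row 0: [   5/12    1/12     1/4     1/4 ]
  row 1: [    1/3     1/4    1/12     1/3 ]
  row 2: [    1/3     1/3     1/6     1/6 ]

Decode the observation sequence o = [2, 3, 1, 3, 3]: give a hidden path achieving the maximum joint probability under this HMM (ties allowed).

t=0: δ = [4.167e-02, 2.778e-02, 8.333e-02]  (obs o_0=2)
t=1: δ = [6.944e-03, 1.157e-02, 3.472e-03]  ψ = [2, 2, 2]  (obs o_1=3)
t=2: δ = [2.411e-04, 1.447e-03, 9.645e-04]  ψ = [1, 1, 0]  (obs o_2=1)
t=3: δ = [9.042e-05, 2.411e-04, 6.028e-05]  ψ = [1, 1, 1]  (obs o_3=3)
t=4: δ = [1.507e-05, 4.019e-05, 1.005e-05]  ψ = [1, 1, 1]  (obs o_4=3)
backtrack: best end state = 1; path = [2, 1, 1, 1, 1]

path = [2, 1, 1, 1, 1]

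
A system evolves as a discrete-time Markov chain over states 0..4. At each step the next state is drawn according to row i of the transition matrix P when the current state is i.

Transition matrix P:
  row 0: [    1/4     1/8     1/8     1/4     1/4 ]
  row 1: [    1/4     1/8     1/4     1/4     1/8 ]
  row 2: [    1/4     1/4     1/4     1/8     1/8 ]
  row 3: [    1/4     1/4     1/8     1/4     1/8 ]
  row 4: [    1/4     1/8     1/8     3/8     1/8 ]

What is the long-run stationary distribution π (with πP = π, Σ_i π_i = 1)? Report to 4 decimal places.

Balance equations π_j = Σ_i π_i·P[i][j]:
  π_0 = 1/4·π_0 + 1/4·π_1 + 1/4·π_2 + 1/4·π_3 + 1/4·π_4
  π_1 = 1/8·π_0 + 1/8·π_1 + 1/4·π_2 + 1/4·π_3 + 1/8·π_4
  π_2 = 1/8·π_0 + 1/4·π_1 + 1/4·π_2 + 1/8·π_3 + 1/8·π_4
  π_3 = 1/4·π_0 + 1/4·π_1 + 1/8·π_2 + 1/4·π_3 + 3/8·π_4
  normalize: π_0 + π_1 + π_2 + π_3 + π_4 = 1
Solving the linear system gives exactly π = [1/4, 17/96, 113/672, 167/672, 5/32].

π = [0.2500, 0.1771, 0.1682, 0.2485, 0.1563]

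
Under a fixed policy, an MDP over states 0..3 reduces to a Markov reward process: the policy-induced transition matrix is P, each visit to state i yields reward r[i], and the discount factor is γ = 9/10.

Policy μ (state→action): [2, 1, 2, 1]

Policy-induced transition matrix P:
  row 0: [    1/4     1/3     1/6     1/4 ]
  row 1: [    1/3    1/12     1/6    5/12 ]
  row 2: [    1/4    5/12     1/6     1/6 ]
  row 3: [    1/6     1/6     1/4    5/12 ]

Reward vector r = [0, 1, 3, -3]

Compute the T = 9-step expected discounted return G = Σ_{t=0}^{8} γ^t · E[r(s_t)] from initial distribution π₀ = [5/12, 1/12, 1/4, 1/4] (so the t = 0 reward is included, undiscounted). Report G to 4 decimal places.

t=0: π = [0.4167, 0.0833, 0.2500, 0.2500], E[r] = 0.0833, γ^t·E[r] = 0.083333, running G = 0.083333
t=1: π = [0.2361, 0.2917, 0.1875, 0.2847], E[r] = 0.0000, γ^t·E[r] = 0.000000, running G = 0.083333
t=2: π = [0.2506, 0.2286, 0.1904, 0.3304], E[r] = -0.1916, γ^t·E[r] = -0.155156, running G = -0.071823
t=3: π = [0.2415, 0.2370, 0.1942, 0.3273], E[r] = -0.1623, γ^t·E[r] = -0.118336, running G = -0.190159
t=4: π = [0.2425, 0.2357, 0.1939, 0.3279], E[r] = -0.1660, γ^t·E[r] = -0.108941, running G = -0.299100
t=5: π = [0.2423, 0.2359, 0.1940, 0.3278], E[r] = -0.1654, γ^t·E[r] = -0.097679, running G = -0.396779
t=6: π = [0.2423, 0.2359, 0.1940, 0.3278], E[r] = -0.1655, γ^t·E[r] = -0.087961, running G = -0.484741
t=7: π = [0.2423, 0.2359, 0.1940, 0.3278], E[r] = -0.1655, γ^t·E[r] = -0.079158, running G = -0.563899
t=8: π = [0.2423, 0.2359, 0.1940, 0.3278], E[r] = -0.1655, γ^t·E[r] = -0.071243, running G = -0.635142

G = -0.6351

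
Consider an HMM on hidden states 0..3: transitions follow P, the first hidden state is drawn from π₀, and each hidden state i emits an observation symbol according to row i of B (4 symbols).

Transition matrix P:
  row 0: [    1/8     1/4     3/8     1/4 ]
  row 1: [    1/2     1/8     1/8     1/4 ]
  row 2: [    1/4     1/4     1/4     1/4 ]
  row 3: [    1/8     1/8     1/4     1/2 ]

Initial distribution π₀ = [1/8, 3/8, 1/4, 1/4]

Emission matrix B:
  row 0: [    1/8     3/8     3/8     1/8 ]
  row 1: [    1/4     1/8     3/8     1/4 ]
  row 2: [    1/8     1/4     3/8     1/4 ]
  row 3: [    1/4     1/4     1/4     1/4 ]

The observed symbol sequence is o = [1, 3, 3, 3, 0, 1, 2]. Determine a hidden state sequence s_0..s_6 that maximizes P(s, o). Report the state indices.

t=0: δ = [4.688e-02, 4.688e-02, 6.250e-02, 6.250e-02]  (obs o_0=1)
t=1: δ = [2.930e-03, 3.906e-03, 4.395e-03, 7.812e-03]  ψ = [1, 2, 0, 3]  (obs o_1=3)
t=2: δ = [2.441e-04, 2.747e-04, 4.883e-04, 9.766e-04]  ψ = [1, 2, 3, 3]  (obs o_2=3)
t=3: δ = [1.717e-05, 3.052e-05, 6.104e-05, 1.221e-04]  ψ = [1, 2, 3, 3]  (obs o_3=3)
t=4: δ = [1.907e-06, 3.815e-06, 3.815e-06, 1.526e-05]  ψ = [1, 2, 3, 3]  (obs o_4=0)
t=5: δ = [7.153e-07, 2.384e-07, 9.537e-07, 1.907e-06]  ψ = [1, 3, 3, 3]  (obs o_5=1)
t=6: δ = [8.941e-08, 8.941e-08, 1.788e-07, 2.384e-07]  ψ = [2, 2, 3, 3]  (obs o_6=2)
backtrack: best end state = 3; path = [3, 3, 3, 3, 3, 3, 3]

path = [3, 3, 3, 3, 3, 3, 3]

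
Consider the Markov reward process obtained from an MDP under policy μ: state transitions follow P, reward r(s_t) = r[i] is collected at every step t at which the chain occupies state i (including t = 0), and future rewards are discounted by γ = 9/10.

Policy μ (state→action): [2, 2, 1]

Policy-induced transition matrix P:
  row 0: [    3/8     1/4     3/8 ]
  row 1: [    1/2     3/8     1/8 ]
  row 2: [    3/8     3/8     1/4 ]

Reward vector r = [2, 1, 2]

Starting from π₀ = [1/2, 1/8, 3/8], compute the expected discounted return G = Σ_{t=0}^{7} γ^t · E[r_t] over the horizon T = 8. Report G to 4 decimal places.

t=0: π = [0.5000, 0.1250, 0.3750], E[r] = 1.8750, γ^t·E[r] = 1.875000, running G = 1.875000
t=1: π = [0.3906, 0.3125, 0.2969], E[r] = 1.6875, γ^t·E[r] = 1.518750, running G = 3.393750
t=2: π = [0.4141, 0.3262, 0.2598], E[r] = 1.6738, γ^t·E[r] = 1.355801, running G = 4.749551
t=3: π = [0.4158, 0.3232, 0.2610], E[r] = 1.6768, γ^t·E[r] = 1.222356, running G = 5.971907
t=4: π = [0.4154, 0.3230, 0.2616], E[r] = 1.6770, γ^t·E[r] = 1.100261, running G = 7.072168
t=5: π = [0.4154, 0.3231, 0.2615], E[r] = 1.6769, γ^t·E[r] = 0.990208, running G = 8.062376
t=6: π = [0.4154, 0.3231, 0.2615], E[r] = 1.6769, γ^t·E[r] = 0.891185, running G = 8.953561
t=7: π = [0.4154, 0.3231, 0.2615], E[r] = 1.6769, γ^t·E[r] = 0.802067, running G = 9.755628

G = 9.7556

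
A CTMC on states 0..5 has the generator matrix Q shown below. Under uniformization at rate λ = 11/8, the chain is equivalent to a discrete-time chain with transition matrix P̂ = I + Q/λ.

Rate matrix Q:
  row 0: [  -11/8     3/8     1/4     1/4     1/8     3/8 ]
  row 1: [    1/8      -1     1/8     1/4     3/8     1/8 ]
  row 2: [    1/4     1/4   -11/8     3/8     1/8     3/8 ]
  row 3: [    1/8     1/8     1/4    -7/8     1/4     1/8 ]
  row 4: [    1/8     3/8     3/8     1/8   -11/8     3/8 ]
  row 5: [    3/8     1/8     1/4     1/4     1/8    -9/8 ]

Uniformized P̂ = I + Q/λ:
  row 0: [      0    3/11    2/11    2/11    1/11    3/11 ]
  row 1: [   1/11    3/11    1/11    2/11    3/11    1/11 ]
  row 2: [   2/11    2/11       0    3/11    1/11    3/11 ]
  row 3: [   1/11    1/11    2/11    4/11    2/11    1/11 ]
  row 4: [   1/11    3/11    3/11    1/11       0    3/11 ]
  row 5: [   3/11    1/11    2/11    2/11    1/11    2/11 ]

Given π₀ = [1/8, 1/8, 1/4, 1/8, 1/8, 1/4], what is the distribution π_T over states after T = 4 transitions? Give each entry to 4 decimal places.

t=0: π = [0.1250, 0.1250, 0.2500, 0.1250, 0.1250, 0.2500]
t=1: π = [0.1477, 0.1818, 0.1364, 0.2159, 0.1136, 0.2045]
t=2: π = [0.1271, 0.1839, 0.1508, 0.2231, 0.1333, 0.1818]
t=3: π = [0.1261, 0.1854, 0.1498, 0.2240, 0.1325, 0.1822]
t=4: π = [0.1262, 0.1853, 0.1498, 0.2241, 0.1329, 0.1817]

π = [0.1262, 0.1853, 0.1498, 0.2241, 0.1329, 0.1817]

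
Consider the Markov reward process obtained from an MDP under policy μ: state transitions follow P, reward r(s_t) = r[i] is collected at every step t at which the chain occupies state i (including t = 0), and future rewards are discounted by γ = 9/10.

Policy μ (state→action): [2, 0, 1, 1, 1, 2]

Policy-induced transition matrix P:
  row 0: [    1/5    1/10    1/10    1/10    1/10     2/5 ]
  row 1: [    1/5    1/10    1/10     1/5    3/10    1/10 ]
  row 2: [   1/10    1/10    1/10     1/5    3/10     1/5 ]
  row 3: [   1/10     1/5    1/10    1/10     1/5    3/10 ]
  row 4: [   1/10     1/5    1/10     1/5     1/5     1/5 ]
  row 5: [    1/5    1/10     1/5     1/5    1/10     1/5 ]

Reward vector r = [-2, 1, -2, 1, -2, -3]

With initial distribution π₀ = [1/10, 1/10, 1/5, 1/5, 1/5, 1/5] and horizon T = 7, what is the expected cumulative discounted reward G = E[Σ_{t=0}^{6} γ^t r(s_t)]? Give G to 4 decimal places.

t=0: π = [0.1000, 0.1000, 0.2000, 0.2000, 0.2000, 0.2000], E[r] = -1.3000, γ^t·E[r] = -1.300000, running G = -1.300000
t=1: π = [0.1400, 0.1400, 0.1200, 0.1700, 0.2000, 0.2300], E[r] = -1.3000, γ^t·E[r] = -1.170000, running G = -2.470000
t=2: π = [0.1510, 0.1370, 0.1230, 0.1690, 0.1890, 0.2310], E[r] = -1.3130, γ^t·E[r] = -1.063530, running G = -3.533530
t=3: π = [0.1519, 0.1358, 0.1231, 0.1680, 0.1878, 0.2334], E[r] = -1.3220, γ^t·E[r] = -0.963738, running G = -4.497268
t=4: π = [0.1521, 0.1356, 0.1233, 0.1680, 0.1874, 0.2336], E[r] = -1.3228, γ^t·E[r] = -0.867909, running G = -5.365177
t=5: π = [0.1521, 0.1355, 0.1234, 0.1680, 0.1873, 0.2337], E[r] = -1.3231, γ^t·E[r] = -0.781271, running G = -6.146448
t=6: π = [0.1521, 0.1355, 0.1234, 0.1680, 0.1873, 0.2337], E[r] = -1.3231, γ^t·E[r] = -0.703157, running G = -6.849605

G = -6.8496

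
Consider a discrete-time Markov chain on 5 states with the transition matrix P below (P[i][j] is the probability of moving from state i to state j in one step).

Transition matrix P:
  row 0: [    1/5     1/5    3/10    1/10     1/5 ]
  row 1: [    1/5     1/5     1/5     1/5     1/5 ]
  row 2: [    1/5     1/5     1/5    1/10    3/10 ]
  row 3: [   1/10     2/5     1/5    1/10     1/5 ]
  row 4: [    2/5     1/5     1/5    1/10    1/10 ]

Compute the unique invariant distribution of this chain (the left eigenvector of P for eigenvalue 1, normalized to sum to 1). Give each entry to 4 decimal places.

Balance equations π_j = Σ_i π_i·P[i][j]:
  π_0 = 1/5·π_0 + 1/5·π_1 + 1/5·π_2 + 1/10·π_3 + 2/5·π_4
  π_1 = 1/5·π_0 + 1/5·π_1 + 1/5·π_2 + 2/5·π_3 + 1/5·π_4
  π_2 = 3/10·π_0 + 1/5·π_1 + 1/5·π_2 + 1/5·π_3 + 1/5·π_4
  π_3 = 1/10·π_0 + 1/5·π_1 + 1/10·π_2 + 1/10·π_3 + 1/10·π_4
  normalize: π_0 + π_1 + π_2 + π_3 + π_4 = 1
Solving the linear system gives exactly π = [682/2989, 11/49, 666/2989, 6/49, 604/2989].

π = [0.2282, 0.2245, 0.2228, 0.1224, 0.2021]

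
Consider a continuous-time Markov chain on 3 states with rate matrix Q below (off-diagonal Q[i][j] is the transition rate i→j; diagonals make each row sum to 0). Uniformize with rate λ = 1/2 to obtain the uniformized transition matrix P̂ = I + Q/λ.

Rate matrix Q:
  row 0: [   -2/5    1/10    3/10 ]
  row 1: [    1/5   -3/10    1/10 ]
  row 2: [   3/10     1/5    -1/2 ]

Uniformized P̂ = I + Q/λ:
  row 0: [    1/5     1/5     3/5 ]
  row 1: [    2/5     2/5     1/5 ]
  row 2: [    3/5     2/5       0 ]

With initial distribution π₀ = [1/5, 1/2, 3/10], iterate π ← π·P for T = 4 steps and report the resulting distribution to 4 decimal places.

t=0: π = [0.2000, 0.5000, 0.3000]
t=1: π = [0.4200, 0.3600, 0.2200]
t=2: π = [0.3600, 0.3160, 0.3240]
t=3: π = [0.3928, 0.3280, 0.2792]
t=4: π = [0.3773, 0.3214, 0.3013]

π = [0.3773, 0.3214, 0.3013]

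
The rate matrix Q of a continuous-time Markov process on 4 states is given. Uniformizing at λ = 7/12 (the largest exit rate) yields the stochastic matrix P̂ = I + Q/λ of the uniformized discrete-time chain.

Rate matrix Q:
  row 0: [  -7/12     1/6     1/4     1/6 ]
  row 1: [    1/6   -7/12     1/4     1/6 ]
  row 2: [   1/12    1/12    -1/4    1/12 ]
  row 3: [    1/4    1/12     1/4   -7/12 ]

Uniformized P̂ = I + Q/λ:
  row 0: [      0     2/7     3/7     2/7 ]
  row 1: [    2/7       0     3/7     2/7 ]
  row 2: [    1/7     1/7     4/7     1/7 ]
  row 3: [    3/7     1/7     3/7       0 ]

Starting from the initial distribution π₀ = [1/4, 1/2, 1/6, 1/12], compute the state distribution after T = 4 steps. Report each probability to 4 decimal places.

π = [0.1873, 0.1474, 0.4999, 0.1654]

t=0: π = [0.2500, 0.5000, 0.1667, 0.0833]
t=1: π = [0.2024, 0.1071, 0.4524, 0.2381]
t=2: π = [0.1973, 0.1565, 0.4932, 0.1531]
t=3: π = [0.1808, 0.1487, 0.4990, 0.1715]
t=4: π = [0.1873, 0.1474, 0.4999, 0.1654]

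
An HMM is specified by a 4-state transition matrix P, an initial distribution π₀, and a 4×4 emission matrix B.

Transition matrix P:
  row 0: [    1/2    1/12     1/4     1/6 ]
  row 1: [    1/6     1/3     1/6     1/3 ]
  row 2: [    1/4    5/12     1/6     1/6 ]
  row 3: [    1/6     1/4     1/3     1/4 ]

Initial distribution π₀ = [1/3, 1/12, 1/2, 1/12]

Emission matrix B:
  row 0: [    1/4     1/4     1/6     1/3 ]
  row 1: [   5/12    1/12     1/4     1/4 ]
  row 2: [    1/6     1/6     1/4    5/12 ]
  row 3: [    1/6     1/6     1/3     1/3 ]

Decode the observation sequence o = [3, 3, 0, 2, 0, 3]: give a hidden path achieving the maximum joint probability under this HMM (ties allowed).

path = [0, 0, 0, 0, 0, 0]

t=0: δ = [1.111e-01, 2.083e-02, 2.083e-01, 2.778e-02]  (obs o_0=3)
t=1: δ = [1.852e-02, 2.170e-02, 1.447e-02, 1.157e-02]  ψ = [0, 2, 2, 2]  (obs o_1=3)
t=2: δ = [2.315e-03, 3.014e-03, 7.716e-04, 1.206e-03]  ψ = [0, 1, 0, 1]  (obs o_2=0)
t=3: δ = [1.929e-04, 2.512e-04, 1.447e-04, 3.349e-04]  ψ = [0, 1, 0, 1]  (obs o_3=2)
t=4: δ = [2.411e-05, 3.489e-05, 1.861e-05, 1.395e-05]  ψ = [0, 1, 3, 1]  (obs o_4=0)
t=5: δ = [4.019e-06, 2.907e-06, 2.512e-06, 3.876e-06]  ψ = [0, 1, 0, 1]  (obs o_5=3)
backtrack: best end state = 0; path = [0, 0, 0, 0, 0, 0]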